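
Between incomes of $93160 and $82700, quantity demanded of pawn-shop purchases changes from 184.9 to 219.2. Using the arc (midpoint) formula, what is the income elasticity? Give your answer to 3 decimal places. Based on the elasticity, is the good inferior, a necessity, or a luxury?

ΔQ = 219.2 − 184.9 = 34.3; midpoint Q̄ = (184.9 + 219.2)/2 = 202.05.
ΔI = 82700 − 93160 = -10460; midpoint Ī = (93160 + 82700)/2 = 87930.
η = (ΔQ/Q̄) ÷ (ΔI/Ī) = (34.3/202.05) ÷ (-10460/87930) = -1.427.
η < 0 ⇒ inferior good.

-1.427 (inferior good)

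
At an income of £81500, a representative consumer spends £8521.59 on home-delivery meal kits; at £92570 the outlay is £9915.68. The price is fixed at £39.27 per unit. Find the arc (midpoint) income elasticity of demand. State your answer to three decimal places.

With a constant price, Q₁ = 8521.59/39.27 = 217.000 and Q₂ = 9915.68/39.27 = 252.500 (equivalently, work directly with expenditure since P cancels).
Midpoint %ΔQ = (9915.68 − 8521.59)/9218.64 = 0.15123; midpoint %ΔI = (92570 − 81500)/87035 = 0.12719.
η = 0.15123 / 0.12719 = 1.189.

1.189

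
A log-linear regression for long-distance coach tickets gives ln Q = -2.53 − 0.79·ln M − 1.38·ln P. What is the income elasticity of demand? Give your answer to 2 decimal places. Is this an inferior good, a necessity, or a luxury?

In a log-linear demand, the coefficient on ln M is the income elasticity.
So η = -0.79.
η < 0 ⇒ inferior good.

-0.79 (inferior good)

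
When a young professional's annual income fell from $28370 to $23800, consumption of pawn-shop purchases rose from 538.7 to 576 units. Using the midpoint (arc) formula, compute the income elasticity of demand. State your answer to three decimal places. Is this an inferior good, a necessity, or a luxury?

-0.382 (inferior good)

ΔQ = 576 − 538.7 = 37.3; midpoint Q̄ = (538.7 + 576)/2 = 557.35.
ΔI = 23800 − 28370 = -4570; midpoint Ī = (28370 + 23800)/2 = 26085.
η = (ΔQ/Q̄) ÷ (ΔI/Ī) = (37.3/557.35) ÷ (-4570/26085) = -0.382.
η < 0 ⇒ inferior good.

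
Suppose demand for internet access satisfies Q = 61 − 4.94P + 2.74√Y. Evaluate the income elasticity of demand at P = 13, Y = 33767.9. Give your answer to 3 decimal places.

At P = 13, Y = 33767.9: Q = 500.284.
Holding P constant, ∂Q/∂Y = 2.74/(2√Y) = 0.00745536.
η_Y = (∂Q/∂Y)·(Y/Q) = 0.00745536 × (33767.9/500.284) = 0.503.

0.503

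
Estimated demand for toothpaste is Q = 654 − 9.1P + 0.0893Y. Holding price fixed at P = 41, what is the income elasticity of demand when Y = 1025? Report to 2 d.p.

0.25

At P = 41, Y = 1025: Q = 372.433.
Holding P constant, ∂Q/∂Y = 0.0893.
η_Y = (∂Q/∂Y)·(Y/Q) = 0.0893 × (1025/372.433) = 0.25.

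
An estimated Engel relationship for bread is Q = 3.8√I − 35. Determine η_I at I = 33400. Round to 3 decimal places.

0.527

At I = 33400: Q = 659.475.
dQ/dI = 3.8/(2√I) = 0.0103963 at this income.
η = (dQ/dI)·(I/Q) = 0.0103963 × (33400/659.475) = 0.527.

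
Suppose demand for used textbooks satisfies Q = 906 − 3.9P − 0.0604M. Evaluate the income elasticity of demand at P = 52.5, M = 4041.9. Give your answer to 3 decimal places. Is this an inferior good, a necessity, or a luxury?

-0.534 (inferior good)

At P = 52.5, M = 4041.9: Q = 457.119.
Holding P constant, ∂Q/∂M = −0.0604.
η_M = (∂Q/∂M)·(M/Q) = -0.0604 × (4041.9/457.119) = -0.534.
Since η < 0, this is an inferior good.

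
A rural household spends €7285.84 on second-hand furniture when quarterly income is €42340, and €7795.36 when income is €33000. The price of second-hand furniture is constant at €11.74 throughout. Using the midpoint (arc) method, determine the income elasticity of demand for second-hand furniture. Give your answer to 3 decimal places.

With a constant price, Q₁ = 7285.84/11.74 = 620.600 and Q₂ = 7795.36/11.74 = 664.000 (equivalently, work directly with expenditure since P cancels).
Midpoint %ΔQ = (7795.36 − 7285.84)/7540.60 = 0.06757; midpoint %ΔI = (33000 − 42340)/37670 = -0.24794.
η = 0.06757 / -0.24794 = -0.273.

-0.273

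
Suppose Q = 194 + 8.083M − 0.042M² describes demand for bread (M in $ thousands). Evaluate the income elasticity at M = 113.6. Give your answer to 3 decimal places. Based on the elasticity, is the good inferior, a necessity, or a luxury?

-0.291 (inferior good)

At M = 113.6: Q = 570.2205.
dQ/dM = 8.083 − 0.084M = -1.45940.
η = (dQ/dM)·(M/Q) = -1.45940 × (113.6/570.2205) = -0.291.
η < 0 ⇒ inferior good.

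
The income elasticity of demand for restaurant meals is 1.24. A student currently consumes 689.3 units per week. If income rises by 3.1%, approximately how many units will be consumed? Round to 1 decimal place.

715.8

%ΔQ ≈ η × %ΔI = 1.24 × 3.1% = 3.844%.
New Q ≈ 689.3 × (1 + 0.03844) = 715.8.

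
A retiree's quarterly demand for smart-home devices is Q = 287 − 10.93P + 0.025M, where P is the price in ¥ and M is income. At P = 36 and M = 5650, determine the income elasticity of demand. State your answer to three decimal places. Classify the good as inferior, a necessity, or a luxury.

At P = 36, M = 5650: Q = 34.770.
Holding P constant, ∂Q/∂M = 0.025.
η_M = (∂Q/∂M)·(M/Q) = 0.025 × (5650/34.770) = 4.062.
Since η > 1, this is a luxury.

4.062 (luxury)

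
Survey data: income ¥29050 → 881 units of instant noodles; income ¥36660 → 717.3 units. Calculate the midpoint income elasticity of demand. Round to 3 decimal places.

ΔQ = 717.3 − 881 = -163.7; midpoint Q̄ = (881 + 717.3)/2 = 799.15.
ΔI = 36660 − 29050 = 7610; midpoint Ī = (29050 + 36660)/2 = 32855.
η = (ΔQ/Q̄) ÷ (ΔI/Ī) = (-163.7/799.15) ÷ (7610/32855) = -0.884.

-0.884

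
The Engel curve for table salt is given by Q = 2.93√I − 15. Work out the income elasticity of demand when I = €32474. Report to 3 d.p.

0.515

At I = 32474: Q = 513.002.
dQ/dI = 2.93/(2√I) = 0.00812961 at this income.
η = (dQ/dI)·(I/Q) = 0.00812961 × (32474/513.002) = 0.515.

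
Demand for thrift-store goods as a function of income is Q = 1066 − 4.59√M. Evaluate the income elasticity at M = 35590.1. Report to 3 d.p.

-2.164

At M = 35590.1: Q = 200.081.
dQ/dM = -4.59/(2√M) = -0.0121652 at this income.
η = (dQ/dM)·(M/Q) = -0.0121652 × (35590.1/200.081) = -2.164.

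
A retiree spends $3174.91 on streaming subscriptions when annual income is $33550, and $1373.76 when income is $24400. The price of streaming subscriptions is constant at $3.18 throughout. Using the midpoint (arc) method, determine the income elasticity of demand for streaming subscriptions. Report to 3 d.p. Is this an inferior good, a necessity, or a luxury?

2.508 (luxury)

With a constant price, Q₁ = 3174.91/3.18 = 998.399 and Q₂ = 1373.76/3.18 = 432.000 (equivalently, work directly with expenditure since P cancels).
Midpoint %ΔQ = (1373.76 − 3174.91)/2274.34 = -0.79195; midpoint %ΔI = (24400 − 33550)/28975 = -0.31579.
η = -0.79195 / -0.31579 = 2.508.
η > 1 ⇒ luxury.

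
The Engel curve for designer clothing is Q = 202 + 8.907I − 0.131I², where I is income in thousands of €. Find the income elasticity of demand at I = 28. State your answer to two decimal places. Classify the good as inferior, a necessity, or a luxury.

At I = 28: Q = 348.6920.
dQ/dI = 8.907 − 0.262I = 1.57100.
η = (dQ/dI)·(I/Q) = 1.57100 × (28/348.6920) = 0.13.
0 < η < 1 ⇒ necessity.

0.13 (necessity)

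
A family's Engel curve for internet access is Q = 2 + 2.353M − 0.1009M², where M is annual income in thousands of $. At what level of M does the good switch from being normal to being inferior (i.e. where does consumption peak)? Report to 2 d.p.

11.66

dQ/dM = 2.353 − 0.2018M.
The good is inferior where dQ/dM < 0. Setting dQ/dM = 0 gives M = 2.353 / 0.2018 = 11.66.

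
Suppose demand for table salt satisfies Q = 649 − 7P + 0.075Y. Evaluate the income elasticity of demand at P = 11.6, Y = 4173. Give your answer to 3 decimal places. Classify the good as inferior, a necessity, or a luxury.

0.355 (necessity)

At P = 11.6, Y = 4173: Q = 880.775.
Holding P constant, ∂Q/∂Y = 0.075.
η_Y = (∂Q/∂Y)·(Y/Q) = 0.075 × (4173/880.775) = 0.355.
Since 0 < η < 1, this is a necessity.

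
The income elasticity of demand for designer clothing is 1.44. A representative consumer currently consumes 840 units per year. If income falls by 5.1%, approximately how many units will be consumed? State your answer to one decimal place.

%ΔQ ≈ η × %ΔI = 1.44 × (-5.1%) = -7.344%.
New Q ≈ 840 × (1 − 0.07344) = 778.3.

778.3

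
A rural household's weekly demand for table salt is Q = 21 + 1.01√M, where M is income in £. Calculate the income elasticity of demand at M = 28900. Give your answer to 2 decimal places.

At M = 28900: Q = 192.700.
dQ/dM = 1.01/(2√M) = 0.00297059 at this income.
η = (dQ/dM)·(M/Q) = 0.00297059 × (28900/192.700) = 0.45.

0.45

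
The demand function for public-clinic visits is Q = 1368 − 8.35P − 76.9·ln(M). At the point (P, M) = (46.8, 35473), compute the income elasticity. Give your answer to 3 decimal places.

-0.448

At P = 46.8, M = 35473: Q = 171.575.
Holding P constant, ∂Q/∂M = -76.9/M = -0.00216785.
η_M = (∂Q/∂M)·(M/Q) = -0.00216785 × (35473/171.575) = -0.448.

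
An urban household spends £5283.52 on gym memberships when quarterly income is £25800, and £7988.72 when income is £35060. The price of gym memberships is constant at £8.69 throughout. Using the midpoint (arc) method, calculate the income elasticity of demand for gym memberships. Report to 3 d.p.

With a constant price, Q₁ = 5283.52/8.69 = 608.000 and Q₂ = 7988.72/8.69 = 919.300 (equivalently, work directly with expenditure since P cancels).
Midpoint %ΔQ = (7988.72 − 5283.52)/6636.12 = 0.40765; midpoint %ΔI = (35060 − 25800)/30430 = 0.30430.
η = 0.40765 / 0.30430 = 1.340.

1.340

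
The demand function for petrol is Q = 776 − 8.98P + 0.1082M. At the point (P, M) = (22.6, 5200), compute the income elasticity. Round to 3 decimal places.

At P = 22.6, M = 5200: Q = 1135.692.
Holding P constant, ∂Q/∂M = 0.1082.
η_M = (∂Q/∂M)·(M/Q) = 0.1082 × (5200/1135.692) = 0.495.

0.495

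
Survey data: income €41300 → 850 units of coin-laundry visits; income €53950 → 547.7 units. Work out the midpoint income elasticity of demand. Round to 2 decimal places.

-1.63

ΔQ = 547.7 − 850 = -302.3; midpoint Q̄ = (850 + 547.7)/2 = 698.85.
ΔI = 53950 − 41300 = 12650; midpoint Ī = (41300 + 53950)/2 = 47625.
η = (ΔQ/Q̄) ÷ (ΔI/Ī) = (-302.3/698.85) ÷ (12650/47625) = -1.63.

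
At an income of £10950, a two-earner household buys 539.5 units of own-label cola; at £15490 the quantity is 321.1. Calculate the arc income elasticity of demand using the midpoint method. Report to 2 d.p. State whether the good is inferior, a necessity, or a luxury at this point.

-1.48 (inferior good)

ΔQ = 321.1 − 539.5 = -218.4; midpoint Q̄ = (539.5 + 321.1)/2 = 430.3.
ΔI = 15490 − 10950 = 4540; midpoint Ī = (10950 + 15490)/2 = 13220.
η = (ΔQ/Q̄) ÷ (ΔI/Ī) = (-218.4/430.3) ÷ (4540/13220) = -1.48.
η < 0 ⇒ inferior good.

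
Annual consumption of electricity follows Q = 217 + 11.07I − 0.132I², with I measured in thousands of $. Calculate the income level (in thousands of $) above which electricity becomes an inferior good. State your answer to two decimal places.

dQ/dI = 11.07 − 0.264I.
The good is inferior where dQ/dI < 0. Setting dQ/dI = 0 gives I = 11.07 / 0.264 = 41.93.

41.93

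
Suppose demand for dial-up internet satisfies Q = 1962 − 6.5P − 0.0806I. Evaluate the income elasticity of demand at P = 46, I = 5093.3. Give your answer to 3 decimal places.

At P = 46, I = 5093.3: Q = 1252.480.
Holding P constant, ∂Q/∂I = −0.0806.
η_I = (∂Q/∂I)·(I/Q) = -0.0806 × (5093.3/1252.480) = -0.328.

-0.328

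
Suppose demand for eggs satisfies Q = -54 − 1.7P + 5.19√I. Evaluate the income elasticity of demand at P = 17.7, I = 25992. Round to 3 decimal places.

At P = 17.7, I = 25992: Q = 752.644.
Holding P constant, ∂Q/∂I = 5.19/(2√I) = 0.016096.
η_I = (∂Q/∂I)·(I/Q) = 0.016096 × (25992/752.644) = 0.556.

0.556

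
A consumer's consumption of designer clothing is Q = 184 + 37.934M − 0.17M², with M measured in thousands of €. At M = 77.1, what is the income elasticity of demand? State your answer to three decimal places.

At M = 77.1: Q = 2098.1617.
dQ/dM = 37.934 − 0.34M = 11.72000.
η = (dQ/dM)·(M/Q) = 11.72000 × (77.1/2098.1617) = 0.431.

0.431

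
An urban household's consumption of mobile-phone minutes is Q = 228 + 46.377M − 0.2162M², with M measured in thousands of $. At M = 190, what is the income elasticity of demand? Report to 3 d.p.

-5.505

At M = 190: Q = 1234.8100.
dQ/dM = 46.377 − 0.4324M = -35.77900.
η = (dQ/dM)·(M/Q) = -35.77900 × (190/1234.8100) = -5.505.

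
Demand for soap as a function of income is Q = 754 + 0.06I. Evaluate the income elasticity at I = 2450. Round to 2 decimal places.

At I = 2450: Q = 901.000.
dQ/dI = 0.06.
η = (dQ/dI)·(I/Q) = 0.06 × (2450/901.000) = 0.16.

0.16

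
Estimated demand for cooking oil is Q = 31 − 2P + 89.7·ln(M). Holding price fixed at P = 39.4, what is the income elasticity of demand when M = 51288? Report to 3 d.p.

At P = 39.4, M = 51288: Q = 925.016.
Holding P constant, ∂Q/∂M = 89.7/M = 0.00174895.
η_M = (∂Q/∂M)·(M/Q) = 0.00174895 × (51288/925.016) = 0.097.

0.097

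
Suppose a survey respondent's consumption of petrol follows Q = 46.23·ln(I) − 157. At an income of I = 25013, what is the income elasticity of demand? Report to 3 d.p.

At I = 25013: Q = 311.178.
dQ/dI = 46.23/I = 0.00184824 at this income.
η = (dQ/dI)·(I/Q) = 0.00184824 × (25013/311.178) = 0.149.

0.149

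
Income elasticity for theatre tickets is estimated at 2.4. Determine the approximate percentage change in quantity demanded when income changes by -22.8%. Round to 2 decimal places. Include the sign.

-54.72%

%ΔQ ≈ η × %ΔI = 2.4 × (-22.8%) = -54.72%.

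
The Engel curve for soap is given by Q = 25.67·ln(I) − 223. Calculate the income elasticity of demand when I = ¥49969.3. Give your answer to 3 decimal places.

0.469

At I = 49969.3: Q = 54.728.
dQ/dI = 25.67/I = 0.000513715 at this income.
η = (dQ/dI)·(I/Q) = 0.000513715 × (49969.3/54.728) = 0.469.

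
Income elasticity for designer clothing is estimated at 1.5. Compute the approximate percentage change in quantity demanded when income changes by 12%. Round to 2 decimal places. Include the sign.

18.00%

%ΔQ ≈ η × %ΔI = 1.5 × 12% = 18.00%.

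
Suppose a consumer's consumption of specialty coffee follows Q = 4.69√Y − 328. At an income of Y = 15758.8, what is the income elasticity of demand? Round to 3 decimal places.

At Y = 15758.8: Q = 260.755.
dQ/dY = 4.69/(2√Y) = 0.0186802 at this income.
η = (dQ/dY)·(Y/Q) = 0.0186802 × (15758.8/260.755) = 1.129.

1.129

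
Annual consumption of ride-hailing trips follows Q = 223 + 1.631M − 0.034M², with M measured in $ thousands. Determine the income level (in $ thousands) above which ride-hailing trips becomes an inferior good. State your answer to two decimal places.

dQ/dM = 1.631 − 0.068M.
The good is inferior where dQ/dM < 0. Setting dQ/dM = 0 gives M = 1.631 / 0.068 = 23.99.

23.99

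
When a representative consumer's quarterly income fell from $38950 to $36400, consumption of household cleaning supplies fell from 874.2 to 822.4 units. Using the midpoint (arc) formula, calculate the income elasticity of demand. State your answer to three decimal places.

0.902

ΔQ = 822.4 − 874.2 = -51.8; midpoint Q̄ = (874.2 + 822.4)/2 = 848.3.
ΔI = 36400 − 38950 = -2550; midpoint Ī = (38950 + 36400)/2 = 37675.
η = (ΔQ/Q̄) ÷ (ΔI/Ī) = (-51.8/848.3) ÷ (-2550/37675) = 0.902.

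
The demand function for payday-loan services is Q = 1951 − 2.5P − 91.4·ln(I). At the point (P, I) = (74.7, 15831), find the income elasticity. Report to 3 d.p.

-0.104

At P = 74.7, I = 15831: Q = 880.437.
Holding P constant, ∂Q/∂I = -91.4/I = -0.00577348.
η_I = (∂Q/∂I)·(I/Q) = -0.00577348 × (15831/880.437) = -0.104.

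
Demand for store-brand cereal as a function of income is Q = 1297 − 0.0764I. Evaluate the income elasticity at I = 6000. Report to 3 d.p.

At I = 6000: Q = 838.600.
dQ/dI = −0.0764.
η = (dQ/dI)·(I/Q) = -0.0764 × (6000/838.600) = -0.547.

-0.547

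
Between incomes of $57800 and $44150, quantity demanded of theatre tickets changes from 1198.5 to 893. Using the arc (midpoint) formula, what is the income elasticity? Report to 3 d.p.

1.091

ΔQ = 893 − 1198.5 = -305.5; midpoint Q̄ = (1198.5 + 893)/2 = 1045.75.
ΔI = 44150 − 57800 = -13650; midpoint Ī = (57800 + 44150)/2 = 50975.
η = (ΔQ/Q̄) ÷ (ΔI/Ī) = (-305.5/1045.75) ÷ (-13650/50975) = 1.091.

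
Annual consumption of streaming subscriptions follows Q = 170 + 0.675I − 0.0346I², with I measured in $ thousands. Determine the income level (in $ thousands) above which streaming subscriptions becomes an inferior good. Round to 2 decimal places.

dQ/dI = 0.675 − 0.0692I.
The good is inferior where dQ/dI < 0. Setting dQ/dI = 0 gives I = 0.675 / 0.0692 = 9.75.

9.75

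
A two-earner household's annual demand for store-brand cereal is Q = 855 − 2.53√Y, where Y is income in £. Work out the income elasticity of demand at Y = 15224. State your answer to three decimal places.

-0.288

At Y = 15224: Q = 542.834.
dQ/dY = -2.53/(2√Y) = -0.0102524 at this income.
η = (dQ/dY)·(Y/Q) = -0.0102524 × (15224/542.834) = -0.288.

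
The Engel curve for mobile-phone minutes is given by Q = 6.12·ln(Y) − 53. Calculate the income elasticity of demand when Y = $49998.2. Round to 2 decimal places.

0.46

At Y = 49998.2: Q = 13.217.
dQ/dY = 6.12/Y = 0.000122404 at this income.
η = (dQ/dY)·(Y/Q) = 0.000122404 × (49998.2/13.217) = 0.46.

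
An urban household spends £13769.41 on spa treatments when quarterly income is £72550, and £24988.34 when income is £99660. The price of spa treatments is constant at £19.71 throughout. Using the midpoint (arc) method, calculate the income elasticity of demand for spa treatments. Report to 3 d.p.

With a constant price, Q₁ = 13769.41/19.71 = 698.600 and Q₂ = 24988.34/19.71 = 1267.800 (equivalently, work directly with expenditure since P cancels).
Midpoint %ΔQ = (24988.34 − 13769.41)/19378.88 = 0.57893; midpoint %ΔI = (99660 − 72550)/86105 = 0.31485.
η = 0.57893 / 0.31485 = 1.839.

1.839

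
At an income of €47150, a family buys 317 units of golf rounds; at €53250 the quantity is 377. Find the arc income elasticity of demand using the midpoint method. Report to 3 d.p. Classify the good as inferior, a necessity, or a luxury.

1.423 (luxury)

ΔQ = 377 − 317 = 60; midpoint Q̄ = (317 + 377)/2 = 347.
ΔI = 53250 − 47150 = 6100; midpoint Ī = (47150 + 53250)/2 = 50200.
η = (ΔQ/Q̄) ÷ (ΔI/Ī) = (60/347) ÷ (6100/50200) = 1.423.
η > 1 ⇒ luxury.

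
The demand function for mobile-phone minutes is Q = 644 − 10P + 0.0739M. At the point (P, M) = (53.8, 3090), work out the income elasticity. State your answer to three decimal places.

At P = 53.8, M = 3090: Q = 334.351.
Holding P constant, ∂Q/∂M = 0.0739.
η_M = (∂Q/∂M)·(M/Q) = 0.0739 × (3090/334.351) = 0.683.

0.683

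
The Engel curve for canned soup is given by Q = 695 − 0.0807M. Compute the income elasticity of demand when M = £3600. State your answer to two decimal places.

-0.72

At M = 3600: Q = 404.480.
dQ/dM = −0.0807.
η = (dQ/dM)·(M/Q) = -0.0807 × (3600/404.480) = -0.72.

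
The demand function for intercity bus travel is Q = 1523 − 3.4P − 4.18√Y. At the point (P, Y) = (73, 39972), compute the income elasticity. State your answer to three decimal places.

At P = 73, Y = 39972: Q = 439.093.
Holding P constant, ∂Q/∂Y = -4.18/(2√Y) = -0.0104537.
η_Y = (∂Q/∂Y)·(Y/Q) = -0.0104537 × (39972/439.093) = -0.952.

-0.952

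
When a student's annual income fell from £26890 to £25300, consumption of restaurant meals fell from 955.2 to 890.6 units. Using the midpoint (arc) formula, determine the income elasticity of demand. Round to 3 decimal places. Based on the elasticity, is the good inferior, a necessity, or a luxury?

1.149 (luxury)

ΔQ = 890.6 − 955.2 = -64.6; midpoint Q̄ = (955.2 + 890.6)/2 = 922.9.
ΔI = 25300 − 26890 = -1590; midpoint Ī = (26890 + 25300)/2 = 26095.
η = (ΔQ/Q̄) ÷ (ΔI/Ī) = (-64.6/922.9) ÷ (-1590/26095) = 1.149.
η > 1 ⇒ luxury.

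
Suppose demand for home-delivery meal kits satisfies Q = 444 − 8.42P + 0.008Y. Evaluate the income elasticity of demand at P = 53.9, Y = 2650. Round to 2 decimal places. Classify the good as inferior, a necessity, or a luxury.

At P = 53.9, Y = 2650: Q = 11.362.
Holding P constant, ∂Q/∂Y = 0.008.
η_Y = (∂Q/∂Y)·(Y/Q) = 0.008 × (2650/11.362) = 1.87.
Since η > 1, this is a luxury.

1.87 (luxury)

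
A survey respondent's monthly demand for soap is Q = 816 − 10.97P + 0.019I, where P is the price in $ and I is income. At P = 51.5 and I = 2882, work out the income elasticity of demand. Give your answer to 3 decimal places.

0.179

At P = 51.5, I = 2882: Q = 305.803.
Holding P constant, ∂Q/∂I = 0.019.
η_I = (∂Q/∂I)·(I/Q) = 0.019 × (2882/305.803) = 0.179.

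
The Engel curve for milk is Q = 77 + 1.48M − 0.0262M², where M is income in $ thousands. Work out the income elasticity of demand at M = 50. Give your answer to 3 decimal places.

-0.667

At M = 50: Q = 85.5000.
dQ/dM = 1.48 − 0.0524M = -1.14000.
η = (dQ/dM)·(M/Q) = -1.14000 × (50/85.5000) = -0.667.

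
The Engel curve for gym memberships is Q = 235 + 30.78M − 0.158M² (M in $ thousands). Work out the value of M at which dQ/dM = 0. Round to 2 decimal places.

97.41

dQ/dM = 30.78 − 0.316M.
The good is inferior where dQ/dM < 0. Setting dQ/dM = 0 gives M = 30.78 / 0.316 = 97.41.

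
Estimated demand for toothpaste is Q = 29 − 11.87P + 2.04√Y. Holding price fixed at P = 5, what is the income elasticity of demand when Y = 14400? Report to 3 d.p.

0.571

At P = 5, Y = 14400: Q = 214.450.
Holding P constant, ∂Q/∂Y = 2.04/(2√Y) = 0.0085.
η_Y = (∂Q/∂Y)·(Y/Q) = 0.0085 × (14400/214.450) = 0.571.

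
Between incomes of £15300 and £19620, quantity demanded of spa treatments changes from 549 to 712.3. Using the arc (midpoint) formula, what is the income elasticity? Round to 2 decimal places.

1.05

ΔQ = 712.3 − 549 = 163.3; midpoint Q̄ = (549 + 712.3)/2 = 630.65.
ΔI = 19620 − 15300 = 4320; midpoint Ī = (15300 + 19620)/2 = 17460.
η = (ΔQ/Q̄) ÷ (ΔI/Ī) = (163.3/630.65) ÷ (4320/17460) = 1.05.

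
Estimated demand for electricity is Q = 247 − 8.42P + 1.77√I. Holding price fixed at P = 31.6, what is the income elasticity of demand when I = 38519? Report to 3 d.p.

At P = 31.6, I = 38519: Q = 328.313.
Holding P constant, ∂Q/∂I = 1.77/(2√I) = 0.00450927.
η_I = (∂Q/∂I)·(I/Q) = 0.00450927 × (38519/328.313) = 0.529.

0.529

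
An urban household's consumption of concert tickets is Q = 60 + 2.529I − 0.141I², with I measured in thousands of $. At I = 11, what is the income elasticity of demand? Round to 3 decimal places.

At I = 11: Q = 70.7580.
dQ/dI = 2.529 − 0.282I = -0.57300.
η = (dQ/dI)·(I/Q) = -0.57300 × (11/70.7580) = -0.089.

-0.089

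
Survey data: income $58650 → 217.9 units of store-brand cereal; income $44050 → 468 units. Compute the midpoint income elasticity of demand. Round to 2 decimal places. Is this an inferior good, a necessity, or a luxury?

-2.56 (inferior good)

ΔQ = 468 − 217.9 = 250.1; midpoint Q̄ = (217.9 + 468)/2 = 342.95.
ΔI = 44050 − 58650 = -14600; midpoint Ī = (58650 + 44050)/2 = 51350.
η = (ΔQ/Q̄) ÷ (ΔI/Ī) = (250.1/342.95) ÷ (-14600/51350) = -2.56.
η < 0 ⇒ inferior good.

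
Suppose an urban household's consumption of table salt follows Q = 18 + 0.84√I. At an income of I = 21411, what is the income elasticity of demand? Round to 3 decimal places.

At I = 21411: Q = 140.913.
dQ/dI = 0.84/(2√I) = 0.00287032 at this income.
η = (dQ/dI)·(I/Q) = 0.00287032 × (21411/140.913) = 0.436.

0.436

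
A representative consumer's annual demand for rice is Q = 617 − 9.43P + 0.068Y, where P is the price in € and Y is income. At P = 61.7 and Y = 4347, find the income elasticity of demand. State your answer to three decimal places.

0.894

At P = 61.7, Y = 4347: Q = 330.765.
Holding P constant, ∂Q/∂Y = 0.068.
η_Y = (∂Q/∂Y)·(Y/Q) = 0.068 × (4347/330.765) = 0.894.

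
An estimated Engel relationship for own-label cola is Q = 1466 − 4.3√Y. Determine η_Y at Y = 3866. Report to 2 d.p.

At Y = 3866: Q = 1198.638.
dQ/dY = -4.3/(2√Y) = -0.0345786 at this income.
η = (dQ/dY)·(Y/Q) = -0.0345786 × (3866/1198.638) = -0.11.

-0.11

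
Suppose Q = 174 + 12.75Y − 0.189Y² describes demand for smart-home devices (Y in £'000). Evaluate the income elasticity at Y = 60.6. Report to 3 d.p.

At Y = 60.6: Q = 252.5740.
dQ/dY = 12.75 − 0.378Y = -10.15680.
η = (dQ/dY)·(Y/Q) = -10.15680 × (60.6/252.5740) = -2.437.

-2.437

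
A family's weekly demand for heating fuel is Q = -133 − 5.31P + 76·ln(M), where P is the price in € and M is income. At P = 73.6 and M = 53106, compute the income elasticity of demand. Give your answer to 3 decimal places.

0.251

At P = 73.6, M = 53106: Q = 303.067.
Holding P constant, ∂Q/∂M = 76/M = 0.0014311.
η_M = (∂Q/∂M)·(M/Q) = 0.0014311 × (53106/303.067) = 0.251.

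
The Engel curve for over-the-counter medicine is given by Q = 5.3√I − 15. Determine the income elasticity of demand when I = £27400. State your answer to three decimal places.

At I = 27400: Q = 862.306.
dQ/dI = 5.3/(2√I) = 0.0160092 at this income.
η = (dQ/dI)·(I/Q) = 0.0160092 × (27400/862.306) = 0.509.

0.509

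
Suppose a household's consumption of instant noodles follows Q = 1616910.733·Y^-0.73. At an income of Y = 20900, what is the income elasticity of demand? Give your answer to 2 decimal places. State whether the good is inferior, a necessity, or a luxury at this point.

For Q = A·Y^β the income elasticity is constant and equal to β.
Here β = -0.73, so η = -0.73.
Since η < 0, the good is an inferior good.

-0.73 (inferior good)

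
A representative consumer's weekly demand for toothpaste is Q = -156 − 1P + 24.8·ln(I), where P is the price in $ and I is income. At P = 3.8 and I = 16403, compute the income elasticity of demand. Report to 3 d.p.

At P = 3.8, I = 16403: Q = 80.889.
Holding P constant, ∂Q/∂I = 24.8/I = 0.00151192.
η_I = (∂Q/∂I)·(I/Q) = 0.00151192 × (16403/80.889) = 0.307.

0.307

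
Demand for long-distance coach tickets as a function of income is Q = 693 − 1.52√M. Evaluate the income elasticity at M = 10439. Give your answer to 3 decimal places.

-0.144

At M = 10439: Q = 537.699.
dQ/dM = -1.52/(2√M) = -0.00743848 at this income.
η = (dQ/dM)·(M/Q) = -0.00743848 × (10439/537.699) = -0.144.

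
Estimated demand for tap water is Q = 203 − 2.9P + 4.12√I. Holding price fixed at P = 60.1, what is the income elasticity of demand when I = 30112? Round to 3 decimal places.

0.481

At P = 60.1, I = 30112: Q = 743.646.
Holding P constant, ∂Q/∂I = 4.12/(2√I) = 0.0118713.
η_I = (∂Q/∂I)·(I/Q) = 0.0118713 × (30112/743.646) = 0.481.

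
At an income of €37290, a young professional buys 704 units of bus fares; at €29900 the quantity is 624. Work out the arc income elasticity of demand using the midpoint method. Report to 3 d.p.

ΔQ = 624 − 704 = -80; midpoint Q̄ = (704 + 624)/2 = 664.
ΔI = 29900 − 37290 = -7390; midpoint Ī = (37290 + 29900)/2 = 33595.
η = (ΔQ/Q̄) ÷ (ΔI/Ī) = (-80/664) ÷ (-7390/33595) = 0.548.

0.548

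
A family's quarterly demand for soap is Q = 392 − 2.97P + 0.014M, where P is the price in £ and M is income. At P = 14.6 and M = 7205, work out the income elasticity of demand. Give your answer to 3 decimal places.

At P = 14.6, M = 7205: Q = 449.508.
Holding P constant, ∂Q/∂M = 0.014.
η_M = (∂Q/∂M)·(M/Q) = 0.014 × (7205/449.508) = 0.224.

0.224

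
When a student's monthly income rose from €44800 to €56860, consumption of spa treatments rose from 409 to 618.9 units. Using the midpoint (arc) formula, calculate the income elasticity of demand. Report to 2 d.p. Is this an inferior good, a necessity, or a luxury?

1.72 (luxury)

ΔQ = 618.9 − 409 = 209.9; midpoint Q̄ = (409 + 618.9)/2 = 513.95.
ΔI = 56860 − 44800 = 12060; midpoint Ī = (44800 + 56860)/2 = 50830.
η = (ΔQ/Q̄) ÷ (ΔI/Ī) = (209.9/513.95) ÷ (12060/50830) = 1.72.
η > 1 ⇒ luxury.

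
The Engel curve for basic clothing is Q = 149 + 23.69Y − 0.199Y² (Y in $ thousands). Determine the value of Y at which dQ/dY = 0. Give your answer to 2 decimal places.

59.52

dQ/dY = 23.69 − 0.398Y.
The good is inferior where dQ/dY < 0. Setting dQ/dY = 0 gives Y = 23.69 / 0.398 = 59.52.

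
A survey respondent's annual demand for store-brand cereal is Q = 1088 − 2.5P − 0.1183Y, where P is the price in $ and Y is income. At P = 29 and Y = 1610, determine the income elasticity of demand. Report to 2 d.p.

-0.23

At P = 29, Y = 1610: Q = 825.037.
Holding P constant, ∂Q/∂Y = −0.1183.
η_Y = (∂Q/∂Y)·(Y/Q) = -0.1183 × (1610/825.037) = -0.23.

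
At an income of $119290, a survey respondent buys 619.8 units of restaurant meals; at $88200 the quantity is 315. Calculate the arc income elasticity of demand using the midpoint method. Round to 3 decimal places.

2.176

ΔQ = 315 − 619.8 = -304.8; midpoint Q̄ = (619.8 + 315)/2 = 467.4.
ΔI = 88200 − 119290 = -31090; midpoint Ī = (119290 + 88200)/2 = 103745.
η = (ΔQ/Q̄) ÷ (ΔI/Ī) = (-304.8/467.4) ÷ (-31090/103745) = 2.176.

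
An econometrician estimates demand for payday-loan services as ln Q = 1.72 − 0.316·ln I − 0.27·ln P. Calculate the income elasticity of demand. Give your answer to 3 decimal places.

-0.316

In a log-linear demand, the coefficient on ln I is the income elasticity.
So η = -0.316.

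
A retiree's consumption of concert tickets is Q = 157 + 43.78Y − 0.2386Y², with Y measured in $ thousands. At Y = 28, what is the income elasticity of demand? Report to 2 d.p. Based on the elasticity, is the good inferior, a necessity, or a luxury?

At Y = 28: Q = 1195.7776.
dQ/dY = 43.78 − 0.4772Y = 30.41840.
η = (dQ/dY)·(Y/Q) = 30.41840 × (28/1195.7776) = 0.71.
0 < η < 1 ⇒ necessity.

0.71 (necessity)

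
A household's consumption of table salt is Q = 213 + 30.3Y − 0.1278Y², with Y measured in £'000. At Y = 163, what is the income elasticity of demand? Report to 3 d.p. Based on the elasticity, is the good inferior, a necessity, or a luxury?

-1.055 (inferior good)

At Y = 163: Q = 1756.3818.
dQ/dY = 30.3 − 0.2556Y = -11.36280.
η = (dQ/dY)·(Y/Q) = -11.36280 × (163/1756.3818) = -1.055.
η < 0 ⇒ inferior good.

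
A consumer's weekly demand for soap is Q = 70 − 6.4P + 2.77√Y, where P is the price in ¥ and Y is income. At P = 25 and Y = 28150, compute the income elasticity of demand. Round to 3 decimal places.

At P = 25, Y = 28150: Q = 374.750.
Holding P constant, ∂Q/∂Y = 2.77/(2√Y) = 0.00825488.
η_Y = (∂Q/∂Y)·(Y/Q) = 0.00825488 × (28150/374.750) = 0.620.

0.620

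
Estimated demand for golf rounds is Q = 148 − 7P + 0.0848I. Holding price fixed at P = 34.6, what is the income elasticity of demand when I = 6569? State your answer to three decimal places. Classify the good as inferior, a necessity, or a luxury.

At P = 34.6, I = 6569: Q = 462.851.
Holding P constant, ∂Q/∂I = 0.0848.
η_I = (∂Q/∂I)·(I/Q) = 0.0848 × (6569/462.851) = 1.204.
Since η > 1, this is a luxury.

1.204 (luxury)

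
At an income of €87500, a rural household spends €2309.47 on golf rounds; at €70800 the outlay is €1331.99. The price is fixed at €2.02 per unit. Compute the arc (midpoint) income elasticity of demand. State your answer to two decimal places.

2.54

With a constant price, Q₁ = 2309.47/2.02 = 1143.302 and Q₂ = 1331.99/2.02 = 659.401 (equivalently, work directly with expenditure since P cancels).
Midpoint %ΔQ = (1331.99 − 2309.47)/1820.73 = -0.53686; midpoint %ΔI = (70800 − 87500)/79150 = -0.21099.
η = -0.53686 / -0.21099 = 2.54.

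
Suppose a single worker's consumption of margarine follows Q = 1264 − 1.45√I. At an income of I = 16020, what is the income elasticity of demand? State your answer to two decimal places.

At I = 16020: Q = 1080.473.
dQ/dI = -1.45/(2√I) = -0.00572805 at this income.
η = (dQ/dI)·(I/Q) = -0.00572805 × (16020/1080.473) = -0.08.

-0.08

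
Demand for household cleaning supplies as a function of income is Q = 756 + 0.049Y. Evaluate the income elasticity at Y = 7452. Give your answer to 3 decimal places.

0.326

At Y = 7452: Q = 1121.148.
dQ/dY = 0.049.
η = (dQ/dY)·(Y/Q) = 0.049 × (7452/1121.148) = 0.326.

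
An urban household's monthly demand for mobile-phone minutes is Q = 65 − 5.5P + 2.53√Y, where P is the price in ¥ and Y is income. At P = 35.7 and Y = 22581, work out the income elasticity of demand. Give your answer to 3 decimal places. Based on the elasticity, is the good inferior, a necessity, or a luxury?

0.764 (necessity)

At P = 35.7, Y = 22581: Q = 248.832.
Holding P constant, ∂Q/∂Y = 2.53/(2√Y) = 0.00841819.
η_Y = (∂Q/∂Y)·(Y/Q) = 0.00841819 × (22581/248.832) = 0.764.
Since 0 < η < 1, this is a necessity.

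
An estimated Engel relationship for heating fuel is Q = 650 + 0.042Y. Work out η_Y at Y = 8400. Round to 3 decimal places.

At Y = 8400: Q = 1002.800.
dQ/dY = 0.042.
η = (dQ/dY)·(Y/Q) = 0.042 × (8400/1002.800) = 0.352.

0.352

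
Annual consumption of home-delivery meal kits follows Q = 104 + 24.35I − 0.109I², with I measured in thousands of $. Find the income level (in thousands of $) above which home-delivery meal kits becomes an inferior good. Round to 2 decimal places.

111.70

dQ/dI = 24.35 − 0.218I.
The good is inferior where dQ/dI < 0. Setting dQ/dI = 0 gives I = 24.35 / 0.218 = 111.70.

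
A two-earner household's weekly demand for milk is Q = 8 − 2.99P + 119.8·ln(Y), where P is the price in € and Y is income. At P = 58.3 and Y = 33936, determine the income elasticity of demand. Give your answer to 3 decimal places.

0.111

At P = 58.3, Y = 33936: Q = 1083.464.
Holding P constant, ∂Q/∂Y = 119.8/Y = 0.00353017.
η_Y = (∂Q/∂Y)·(Y/Q) = 0.00353017 × (33936/1083.464) = 0.111.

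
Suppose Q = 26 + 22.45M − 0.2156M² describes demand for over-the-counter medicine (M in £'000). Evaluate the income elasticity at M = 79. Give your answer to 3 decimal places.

At M = 79: Q = 453.9904.
dQ/dM = 22.45 − 0.4312M = -11.61480.
η = (dQ/dM)·(M/Q) = -11.61480 × (79/453.9904) = -2.021.

-2.021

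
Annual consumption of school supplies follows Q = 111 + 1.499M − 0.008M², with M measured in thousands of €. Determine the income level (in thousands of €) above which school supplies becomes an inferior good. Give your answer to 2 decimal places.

93.69

dQ/dM = 1.499 − 0.016M.
The good is inferior where dQ/dM < 0. Setting dQ/dM = 0 gives M = 1.499 / 0.016 = 93.69.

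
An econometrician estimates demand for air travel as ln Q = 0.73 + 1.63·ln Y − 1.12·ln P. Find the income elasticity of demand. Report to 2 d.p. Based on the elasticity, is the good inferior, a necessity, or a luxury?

1.63 (luxury)

In a log-linear demand, the coefficient on ln Y is the income elasticity.
So η = 1.63.
η > 1 ⇒ luxury.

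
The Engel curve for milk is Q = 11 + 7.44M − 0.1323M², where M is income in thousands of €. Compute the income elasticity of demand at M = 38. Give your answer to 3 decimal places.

-0.968

At M = 38: Q = 102.6788.
dQ/dM = 7.44 − 0.2646M = -2.61480.
η = (dQ/dM)·(M/Q) = -2.61480 × (38/102.6788) = -0.968.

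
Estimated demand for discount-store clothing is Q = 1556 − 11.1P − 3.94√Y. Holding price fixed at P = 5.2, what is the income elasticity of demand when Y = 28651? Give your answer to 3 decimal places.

At P = 5.2, Y = 28651: Q = 831.372.
Holding P constant, ∂Q/∂Y = -3.94/(2√Y) = -0.0116385.
η_Y = (∂Q/∂Y)·(Y/Q) = -0.0116385 × (28651/831.372) = -0.401.

-0.401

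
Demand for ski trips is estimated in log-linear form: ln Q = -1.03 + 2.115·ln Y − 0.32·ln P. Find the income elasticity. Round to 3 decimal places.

2.115

In a log-linear demand, the coefficient on ln Y is the income elasticity.
So η = 2.115.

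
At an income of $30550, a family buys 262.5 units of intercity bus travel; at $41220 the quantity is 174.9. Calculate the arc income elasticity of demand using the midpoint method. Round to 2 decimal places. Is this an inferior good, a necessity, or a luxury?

ΔQ = 174.9 − 262.5 = -87.6; midpoint Q̄ = (262.5 + 174.9)/2 = 218.7.
ΔI = 41220 − 30550 = 10670; midpoint Ī = (30550 + 41220)/2 = 35885.
η = (ΔQ/Q̄) ÷ (ΔI/Ī) = (-87.6/218.7) ÷ (10670/35885) = -1.35.
η < 0 ⇒ inferior good.

-1.35 (inferior good)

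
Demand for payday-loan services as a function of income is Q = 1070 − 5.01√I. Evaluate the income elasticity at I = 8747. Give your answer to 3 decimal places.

At I = 8747: Q = 601.438.
dQ/dI = -5.01/(2√I) = -0.0267842 at this income.
η = (dQ/dI)·(I/Q) = -0.0267842 × (8747/601.438) = -0.390.

-0.390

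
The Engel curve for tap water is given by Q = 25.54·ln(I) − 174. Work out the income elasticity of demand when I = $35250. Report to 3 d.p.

0.273

At I = 35250: Q = 93.409.
dQ/dI = 25.54/I = 0.000724539 at this income.
η = (dQ/dI)·(I/Q) = 0.000724539 × (35250/93.409) = 0.273.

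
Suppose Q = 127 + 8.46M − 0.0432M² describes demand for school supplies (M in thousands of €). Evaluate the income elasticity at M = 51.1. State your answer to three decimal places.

0.463

At M = 51.1: Q = 446.5017.
dQ/dM = 8.46 − 0.0864M = 4.04496.
η = (dQ/dM)·(M/Q) = 4.04496 × (51.1/446.5017) = 0.463.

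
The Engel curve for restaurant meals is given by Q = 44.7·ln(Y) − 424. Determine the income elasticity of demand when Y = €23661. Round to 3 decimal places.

At Y = 23661: Q = 26.200.
dQ/dY = 44.7/Y = 0.00188918 at this income.
η = (dQ/dY)·(Y/Q) = 0.00188918 × (23661/26.200) = 1.706.

1.706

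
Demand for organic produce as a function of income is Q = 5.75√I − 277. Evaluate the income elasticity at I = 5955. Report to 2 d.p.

1.33

At I = 5955: Q = 166.720.
dQ/dI = 5.75/(2√I) = 0.0372561 at this income.
η = (dQ/dI)·(I/Q) = 0.0372561 × (5955/166.720) = 1.33.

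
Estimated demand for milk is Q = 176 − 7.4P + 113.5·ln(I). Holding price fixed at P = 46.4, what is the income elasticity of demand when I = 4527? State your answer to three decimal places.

0.144

At P = 46.4, I = 4527: Q = 788.062.
Holding P constant, ∂Q/∂I = 113.5/I = 0.0250718.
η_I = (∂Q/∂I)·(I/Q) = 0.0250718 × (4527/788.062) = 0.144.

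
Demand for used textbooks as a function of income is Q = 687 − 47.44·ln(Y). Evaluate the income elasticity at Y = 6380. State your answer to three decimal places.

At Y = 6380: Q = 271.382.
dQ/dY = -47.44/Y = -0.00743574 at this income.
η = (dQ/dY)·(Y/Q) = -0.00743574 × (6380/271.382) = -0.175.

-0.175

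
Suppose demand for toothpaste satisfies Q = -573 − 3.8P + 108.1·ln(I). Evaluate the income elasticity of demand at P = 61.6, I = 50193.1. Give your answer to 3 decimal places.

0.298

At P = 61.6, I = 50193.1: Q = 362.955.
Holding P constant, ∂Q/∂I = 108.1/I = 0.00215368.
η_I = (∂Q/∂I)·(I/Q) = 0.00215368 × (50193.1/362.955) = 0.298.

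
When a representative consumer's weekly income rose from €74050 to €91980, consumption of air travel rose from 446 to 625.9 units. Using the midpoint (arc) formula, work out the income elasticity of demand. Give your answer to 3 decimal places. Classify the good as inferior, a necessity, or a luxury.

ΔQ = 625.9 − 446 = 179.9; midpoint Q̄ = (446 + 625.9)/2 = 535.95.
ΔI = 91980 − 74050 = 17930; midpoint Ī = (74050 + 91980)/2 = 83015.
η = (ΔQ/Q̄) ÷ (ΔI/Ī) = (179.9/535.95) ÷ (17930/83015) = 1.554.
η > 1 ⇒ luxury.

1.554 (luxury)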